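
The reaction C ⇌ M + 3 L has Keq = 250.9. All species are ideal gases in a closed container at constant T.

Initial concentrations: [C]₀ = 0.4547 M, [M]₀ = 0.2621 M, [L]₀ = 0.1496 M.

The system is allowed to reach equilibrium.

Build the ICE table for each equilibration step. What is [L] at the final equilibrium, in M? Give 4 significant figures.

Q₀ = 0.00193 vs Keq = 250.9 ⇒ Q<K, forward
Step 1:
                   C          M          L
  init        0.4547     0.2621     0.1496
  Δ          -0.4454     0.4454      1.336
  eq        0.009253     0.7075      1.486
  solve Keq expr → x = 0.4454; check Q = 250.9

[L]_eq = 1.486 M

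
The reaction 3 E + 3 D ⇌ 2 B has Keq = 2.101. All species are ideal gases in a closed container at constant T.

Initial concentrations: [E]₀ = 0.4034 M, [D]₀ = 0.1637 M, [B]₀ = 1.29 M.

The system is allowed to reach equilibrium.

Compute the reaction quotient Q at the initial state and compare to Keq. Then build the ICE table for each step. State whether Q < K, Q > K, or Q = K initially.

Q₀ = 5779; Q > K (proceeds reverse)

Q₀ = 5779 vs Keq = 2.101 ⇒ Q>K, reverse
Step 1:
                   E          D          B
  init        0.4034     0.1637       1.29
  Δ           0.5792     0.5792    -0.3861
  eq          0.9826     0.7429     0.9039
  solve Keq expr → x = -0.1931; check Q = 2.101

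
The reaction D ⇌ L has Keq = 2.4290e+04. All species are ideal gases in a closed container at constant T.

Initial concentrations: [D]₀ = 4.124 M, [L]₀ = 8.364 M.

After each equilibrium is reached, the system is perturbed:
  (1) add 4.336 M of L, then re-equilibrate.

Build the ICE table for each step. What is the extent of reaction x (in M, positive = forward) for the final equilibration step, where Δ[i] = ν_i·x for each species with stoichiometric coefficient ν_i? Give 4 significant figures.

Q₀ = 2.028 vs Keq = 2.4290e+04 ⇒ Q<K, forward
Step 1:
                  D         L
  I           4.124     8.364
  C          -4.123     4.123
  E       5.1410e-04     12.49
  solve Keq expr → x = 4.123; check Q = 2.4290e+04
Then add 4.336 M of L.
Step 2:
                  D         L
  I       5.1410e-04     16.82
  C       1.7850e-04 -1.7850e-04
  E       6.9260e-04     16.82
  solve Keq expr → x = -1.7850e-04; check Q = 2.4290e+04

x = -1.7850e-04 M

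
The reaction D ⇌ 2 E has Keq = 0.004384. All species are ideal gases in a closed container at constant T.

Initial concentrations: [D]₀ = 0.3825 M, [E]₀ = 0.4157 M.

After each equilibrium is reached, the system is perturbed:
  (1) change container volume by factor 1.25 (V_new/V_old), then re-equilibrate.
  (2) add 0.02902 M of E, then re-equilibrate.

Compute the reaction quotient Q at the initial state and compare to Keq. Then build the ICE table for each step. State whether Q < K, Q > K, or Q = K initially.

Q₀ = 0.4518 vs Keq = 0.004384 ⇒ Q>K, reverse
Step 1:
                   D          E
  I           0.3825     0.4157
  C            0.183    -0.3659
  E           0.5655    0.04979
  solve Keq expr → x = -0.183; check Q = 0.004384
Then change container volume by factor 1.25 (V_new/V_old).
Step 2:
                   D          E
  I           0.4524    0.03983
  C        -0.002294   0.004588
  E           0.4501    0.04442
  solve Keq expr → x = 0.002294; check Q = 0.004384
Then add 0.02902 M of E.
Step 3:
                   D          E
  I           0.4501    0.07344
  C          0.01416   -0.02833
  E           0.4642    0.04511
  solve Keq expr → x = -0.01416; check Q = 0.004384

Q₀ = 0.4518; Q > K (proceeds reverse)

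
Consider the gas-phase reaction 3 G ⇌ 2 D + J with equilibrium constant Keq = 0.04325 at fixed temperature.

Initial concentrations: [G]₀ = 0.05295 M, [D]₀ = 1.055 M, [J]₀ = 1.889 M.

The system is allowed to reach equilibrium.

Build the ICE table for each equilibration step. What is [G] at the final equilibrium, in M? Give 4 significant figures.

Q₀ = 1.4162e+04 vs Keq = 0.04325 ⇒ Q>K, reverse
Step 1:
                   G          D          J
  init       0.05295      1.055      1.889
  Δ            1.216    -0.8109    -0.4054
  eq           1.269     0.2441      1.484
  solve Keq expr → x = -0.4054; check Q = 0.04325

[G]_eq = 1.269 M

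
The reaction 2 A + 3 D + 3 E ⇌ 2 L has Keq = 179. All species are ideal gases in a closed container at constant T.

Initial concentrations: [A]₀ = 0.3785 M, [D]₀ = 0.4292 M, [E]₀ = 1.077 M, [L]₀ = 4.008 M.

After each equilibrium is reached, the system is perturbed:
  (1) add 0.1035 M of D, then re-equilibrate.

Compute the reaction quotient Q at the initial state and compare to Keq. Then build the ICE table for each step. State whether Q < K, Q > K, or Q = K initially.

Q₀ = 1135 vs Keq = 179 ⇒ Q>K, reverse
Step 1:
                  A         D         E         L
  I          0.3785    0.4292     1.077     4.008
  C          0.1023    0.1535    0.1535   -0.1023
  E          0.4808    0.5827      1.23     3.906
  solve Keq expr → x = -0.05116; check Q = 179
Then add 0.1035 M of D.
Step 2:
                  A         D         E         L
  I          0.4808    0.6862      1.23     3.906
  C        -0.03197  -0.04795  -0.04795   0.03197
  E          0.4489    0.6382     1.183     3.938
  solve Keq expr → x = 0.01598; check Q = 179

Q₀ = 1135; Q > K (proceeds reverse)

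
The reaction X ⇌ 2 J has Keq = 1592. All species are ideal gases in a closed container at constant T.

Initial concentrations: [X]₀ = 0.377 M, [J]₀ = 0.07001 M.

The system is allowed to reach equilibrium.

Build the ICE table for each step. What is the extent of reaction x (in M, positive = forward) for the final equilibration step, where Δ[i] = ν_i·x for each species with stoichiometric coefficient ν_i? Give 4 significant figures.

Q₀ = 0.013 vs Keq = 1592 ⇒ Q<K, forward
Step 1:
                    X           J
  init          0.377     0.07001
  Δ           -0.3766      0.7531
  eq       4.2562e-04      0.8232
  solve Keq expr → x = 0.3766; check Q = 1592

x = 0.3766 M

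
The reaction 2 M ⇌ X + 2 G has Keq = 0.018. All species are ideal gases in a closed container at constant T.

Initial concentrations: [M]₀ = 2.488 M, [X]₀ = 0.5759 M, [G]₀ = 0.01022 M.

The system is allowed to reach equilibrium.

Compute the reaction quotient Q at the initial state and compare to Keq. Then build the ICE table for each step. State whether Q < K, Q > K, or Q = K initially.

Q₀ = 9.7174e-06 vs Keq = 0.018 ⇒ Q<K, forward
Step 1:
                  M         X         G
  Initial     2.488    0.5759   0.01022
  Change     -0.327    0.1635     0.327
  Equil       2.161    0.7394    0.3372
  solve Keq expr → x = 0.1635; check Q = 0.018

Q₀ = 9.7174e-06; Q < K (proceeds forward)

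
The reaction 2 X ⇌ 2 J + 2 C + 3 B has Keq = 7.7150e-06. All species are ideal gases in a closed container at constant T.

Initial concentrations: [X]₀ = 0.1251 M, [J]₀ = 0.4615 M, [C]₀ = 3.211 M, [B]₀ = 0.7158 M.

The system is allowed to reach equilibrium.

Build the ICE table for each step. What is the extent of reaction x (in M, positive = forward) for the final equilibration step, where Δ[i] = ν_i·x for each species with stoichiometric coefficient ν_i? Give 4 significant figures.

Q₀ = 51.46 vs Keq = 7.7150e-06 ⇒ Q>K, reverse
Step 1:
                   X          J          C          B
  init        0.1251     0.4615      3.211     0.7158
  Δ            0.431     -0.431     -0.431    -0.6465
  eq          0.5561    0.03048       2.78    0.06927
  solve Keq expr → x = -0.2155; check Q = 7.7150e-06

x = -0.2155 M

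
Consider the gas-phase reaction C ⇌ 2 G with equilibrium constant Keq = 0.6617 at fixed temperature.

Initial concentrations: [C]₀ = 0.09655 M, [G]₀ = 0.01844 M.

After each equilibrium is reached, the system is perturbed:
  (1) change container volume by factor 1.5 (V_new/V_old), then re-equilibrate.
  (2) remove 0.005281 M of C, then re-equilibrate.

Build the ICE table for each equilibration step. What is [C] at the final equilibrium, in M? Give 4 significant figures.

Q₀ = 0.003522 vs Keq = 0.6617 ⇒ Q<K, forward
Step 1:
                    C           G
  I           0.09655     0.01844
  C          -0.06408      0.1282
  E           0.03247      0.1466
  solve Keq expr → x = 0.06408; check Q = 0.6617
Then change container volume by factor 1.5 (V_new/V_old).
Step 2:
                    C           G
  I           0.02165     0.09773
  C         -0.004461    0.008922
  E           0.01719      0.1066
  solve Keq expr → x = 0.004461; check Q = 0.6617
Then remove 0.005281 M of C.
Step 3:
                    C           G
  I           0.01191      0.1066
  C           0.00325   -0.006499
  E           0.01516      0.1001
  solve Keq expr → x = -0.00325; check Q = 0.6617

[C]_eq = 0.01516 M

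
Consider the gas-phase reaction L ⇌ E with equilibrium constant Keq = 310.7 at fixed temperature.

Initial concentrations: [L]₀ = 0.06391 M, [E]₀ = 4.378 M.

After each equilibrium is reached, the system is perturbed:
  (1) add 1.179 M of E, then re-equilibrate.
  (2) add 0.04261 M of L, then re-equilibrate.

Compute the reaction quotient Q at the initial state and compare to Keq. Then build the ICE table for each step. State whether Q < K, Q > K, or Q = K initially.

Q₀ = 68.5 vs Keq = 310.7 ⇒ Q<K, forward
Step 1:
                  L         E
  init      0.06391     4.378
  Δ        -0.04966   0.04966
  eq        0.01425     4.428
  solve Keq expr → x = 0.04966; check Q = 310.7
Then add 1.179 M of E.
Step 2:
                  L         E
  init      0.01425     5.607
  Δ        0.003782 -0.003782
  eq        0.01803     5.603
  solve Keq expr → x = -0.003782; check Q = 310.7
Then add 0.04261 M of L.
Step 3:
                  L         E
  init      0.06064     5.603
  Δ        -0.04247   0.04247
  eq        0.01817     5.645
  solve Keq expr → x = 0.04247; check Q = 310.7

Q₀ = 68.5; Q < K (proceeds forward)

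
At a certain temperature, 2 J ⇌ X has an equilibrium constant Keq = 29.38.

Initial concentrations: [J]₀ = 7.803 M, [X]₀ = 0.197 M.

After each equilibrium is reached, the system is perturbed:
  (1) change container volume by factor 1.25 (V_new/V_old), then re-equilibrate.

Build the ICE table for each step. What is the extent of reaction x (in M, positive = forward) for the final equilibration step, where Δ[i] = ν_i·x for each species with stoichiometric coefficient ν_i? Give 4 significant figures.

x = -0.0168 M

Q₀ = 0.003236 vs Keq = 29.38 ⇒ Q<K, forward
Step 1:
                   J          X
  Initial      7.803      0.197
  Change      -7.438      3.719
  Equil       0.3651      3.916
  solve Keq expr → x = 3.719; check Q = 29.38
Then change container volume by factor 1.25 (V_new/V_old).
Step 2:
                   J          X
  Initial     0.2921      3.133
  Change      0.0336    -0.0168
  Equil       0.3257      3.116
  solve Keq expr → x = -0.0168; check Q = 29.38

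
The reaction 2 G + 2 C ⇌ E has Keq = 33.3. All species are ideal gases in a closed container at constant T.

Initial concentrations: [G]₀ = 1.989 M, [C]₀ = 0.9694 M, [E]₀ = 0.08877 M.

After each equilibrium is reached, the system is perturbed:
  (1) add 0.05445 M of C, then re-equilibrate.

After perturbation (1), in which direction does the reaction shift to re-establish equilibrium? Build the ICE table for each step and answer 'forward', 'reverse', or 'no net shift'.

Q₀ = 0.02388 vs Keq = 33.3 ⇒ Q<K, forward
Step 1:
                   G          C          E
  init         1.989     0.9694    0.08877
  Δ           -0.859     -0.859     0.4295
  eq            1.13     0.1104     0.5183
  solve Keq expr → x = 0.4295; check Q = 33.3
Then add 0.05445 M of C.
Step 2:
                   G          C          E
  init          1.13     0.1649     0.5183
  Δ         -0.04707   -0.04707    0.02353
  eq           1.083     0.1178     0.5418
  solve Keq expr → x = 0.02353; check Q = 33.3

Direction: forward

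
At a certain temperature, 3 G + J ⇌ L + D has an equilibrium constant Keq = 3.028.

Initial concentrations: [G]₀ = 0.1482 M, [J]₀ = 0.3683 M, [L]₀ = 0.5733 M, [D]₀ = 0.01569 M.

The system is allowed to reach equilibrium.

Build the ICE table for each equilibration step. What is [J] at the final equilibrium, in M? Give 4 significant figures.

[J]_eq = 0.3746 M

Q₀ = 7.503 vs Keq = 3.028 ⇒ Q>K, reverse
Step 1:
                  G         J         L         D
  I          0.1482    0.3683    0.5733   0.01569
  C         0.01901  0.006336 -0.006336 -0.006336
  E          0.1672    0.3746     0.567  0.009354
  solve Keq expr → x = -0.006336; check Q = 3.028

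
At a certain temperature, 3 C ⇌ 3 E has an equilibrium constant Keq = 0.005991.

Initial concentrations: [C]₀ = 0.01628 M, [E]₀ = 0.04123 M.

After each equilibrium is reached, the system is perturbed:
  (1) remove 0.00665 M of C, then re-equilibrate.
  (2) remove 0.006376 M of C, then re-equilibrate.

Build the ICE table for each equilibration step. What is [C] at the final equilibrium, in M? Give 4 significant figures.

[C]_eq = 0.03765 M

Q₀ = 16.24 vs Keq = 0.005991 ⇒ Q>K, reverse
Step 1:
                  C         E
  Initial   0.01628   0.04123
  Change    0.03239  -0.03239
  Equil     0.04867   0.00884
  solve Keq expr → x = -0.0108; check Q = 0.005991
Then remove 0.00665 M of C.
Step 2:
                  C         E
  Initial   0.04202   0.00884
  Change   0.001022 -0.001022
  Equil     0.04304  0.007817
  solve Keq expr → x = -3.4071e-04; check Q = 0.005991
Then remove 0.006376 M of C.
Step 3:
                  C         E
  Initial   0.03667  0.007817
  Change  9.8002e-04 -9.8002e-04
  Equil     0.03765  0.006837
  solve Keq expr → x = -3.2667e-04; check Q = 0.005991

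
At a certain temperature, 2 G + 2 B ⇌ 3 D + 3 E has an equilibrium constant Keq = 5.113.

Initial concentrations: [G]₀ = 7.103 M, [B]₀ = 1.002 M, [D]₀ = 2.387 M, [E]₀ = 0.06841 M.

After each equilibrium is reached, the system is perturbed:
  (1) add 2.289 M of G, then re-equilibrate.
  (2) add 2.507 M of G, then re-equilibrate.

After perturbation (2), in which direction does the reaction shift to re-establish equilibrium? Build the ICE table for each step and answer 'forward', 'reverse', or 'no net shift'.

Q₀ = 8.5960e-05 vs Keq = 5.113 ⇒ Q<K, forward
Step 1:
                    G           B           D           E
  Initial       7.103       1.002       2.387     0.06841
  Change      -0.6071     -0.6071      0.9106      0.9106
  Equil         6.496      0.3949       3.298       0.979
  solve Keq expr → x = 0.3035; check Q = 5.113
Then add 2.289 M of G.
Step 2:
                    G           B           D           E
  Initial       8.785      0.3949       3.298       0.979
  Change      -0.0528     -0.0528     0.07921     0.07921
  Equil         8.732      0.3421       3.377       1.058
  solve Keq expr → x = 0.0264; check Q = 5.113
Then add 2.507 M of G.
Step 3:
                    G           B           D           E
  Initial       11.24      0.3421       3.377       1.058
  Change     -0.04253    -0.04253     0.06379     0.06379
  Equil          11.2      0.2996       3.441       1.122
  solve Keq expr → x = 0.02126; check Q = 5.113

Direction: forward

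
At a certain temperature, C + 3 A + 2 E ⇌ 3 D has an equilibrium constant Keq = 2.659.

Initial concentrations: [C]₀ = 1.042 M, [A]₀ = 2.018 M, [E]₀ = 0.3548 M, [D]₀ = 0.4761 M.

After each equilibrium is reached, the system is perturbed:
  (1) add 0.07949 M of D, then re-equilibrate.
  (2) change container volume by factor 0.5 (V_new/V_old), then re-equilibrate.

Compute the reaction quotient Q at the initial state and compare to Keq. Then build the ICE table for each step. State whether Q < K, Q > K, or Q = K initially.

Q₀ = 0.1001 vs Keq = 2.659 ⇒ Q<K, forward
Step 1:
                   C          A          E          D
  I            1.042      2.018     0.3548     0.4761
  C         -0.08987    -0.2696    -0.1797     0.2696
  E           0.9521      1.748     0.1751     0.7457
  solve Keq expr → x = 0.08987; check Q = 2.659
Then add 0.07949 M of D.
Step 2:
                   C          A          E          D
  I           0.9521      1.748     0.1751     0.8252
  C         0.007769    0.02331    0.01554   -0.02331
  E           0.9599      1.772     0.1906     0.8019
  solve Keq expr → x = -0.007769; check Q = 2.659
Then change container volume by factor 0.5 (V_new/V_old).
Step 3:
                   C          A          E          D
  I             1.92      3.543     0.3812      1.604
  C         -0.09173    -0.2752    -0.1835     0.2752
  E            1.828      3.268     0.1977      1.879
  solve Keq expr → x = 0.09173; check Q = 2.659

Q₀ = 0.1001; Q < K (proceeds forward)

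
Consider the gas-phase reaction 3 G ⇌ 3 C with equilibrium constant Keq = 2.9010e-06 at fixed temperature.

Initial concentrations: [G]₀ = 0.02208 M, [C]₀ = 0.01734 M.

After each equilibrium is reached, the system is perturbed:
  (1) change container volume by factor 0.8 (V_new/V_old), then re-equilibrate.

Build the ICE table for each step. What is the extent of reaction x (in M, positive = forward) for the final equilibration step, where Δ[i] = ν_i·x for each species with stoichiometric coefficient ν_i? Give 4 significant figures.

x = 0 M

Q₀ = 0.4843 vs Keq = 2.9010e-06 ⇒ Q>K, reverse
Step 1:
                    G           C
  Initial     0.02208     0.01734
  Change      0.01679    -0.01679
  Equil       0.03887  5.5431e-04
  solve Keq expr → x = -0.005595; check Q = 2.9010e-06
Then change container volume by factor 0.8 (V_new/V_old).
Step 2:
                    G           C
  Initial     0.04858  6.9288e-04
  Change            0           0
  Equil       0.04858  6.9288e-04
  solve Keq expr → x = 0; check Q = 2.9010e-06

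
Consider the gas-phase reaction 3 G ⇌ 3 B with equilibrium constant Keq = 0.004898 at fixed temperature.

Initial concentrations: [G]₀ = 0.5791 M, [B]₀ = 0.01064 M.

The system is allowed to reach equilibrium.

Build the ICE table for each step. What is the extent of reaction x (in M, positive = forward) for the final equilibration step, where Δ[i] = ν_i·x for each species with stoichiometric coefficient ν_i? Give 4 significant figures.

x = 0.02499 M

Q₀ = 6.2025e-06 vs Keq = 0.004898 ⇒ Q<K, forward
Step 1:
                  G         B
  init       0.5791   0.01064
  Δ        -0.07497   0.07497
  eq         0.5041   0.08561
  solve Keq expr → x = 0.02499; check Q = 0.004898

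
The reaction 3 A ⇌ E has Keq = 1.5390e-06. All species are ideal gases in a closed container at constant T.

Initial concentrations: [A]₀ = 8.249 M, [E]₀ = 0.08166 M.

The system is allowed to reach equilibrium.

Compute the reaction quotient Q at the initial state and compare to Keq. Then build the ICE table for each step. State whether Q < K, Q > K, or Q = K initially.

Q₀ = 1.4548e-04; Q > K (proceeds reverse)

Q₀ = 1.4548e-04 vs Keq = 1.5390e-06 ⇒ Q>K, reverse
Step 1:
                    A           E
  Initial       8.249     0.08166
  Change       0.2422    -0.08072
  Equil         8.491  9.4219e-04
  solve Keq expr → x = -0.08072; check Q = 1.5390e-06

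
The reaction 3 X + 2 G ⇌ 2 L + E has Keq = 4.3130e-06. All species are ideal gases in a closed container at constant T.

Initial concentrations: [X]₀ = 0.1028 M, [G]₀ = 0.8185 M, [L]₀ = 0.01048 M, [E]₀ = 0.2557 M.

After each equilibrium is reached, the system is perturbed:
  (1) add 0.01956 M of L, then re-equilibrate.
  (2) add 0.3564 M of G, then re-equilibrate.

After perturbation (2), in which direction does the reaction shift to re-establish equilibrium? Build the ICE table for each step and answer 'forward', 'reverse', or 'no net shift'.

Q₀ = 0.03859 vs Keq = 4.3130e-06 ⇒ Q>K, reverse
Step 1:
                   X          G          L          E
  I           0.1028     0.8185    0.01048     0.2557
  C          0.01551    0.01034   -0.01034   -0.00517
  E           0.1183     0.8288 1.3995e-04     0.2505
  solve Keq expr → x = -0.00517; check Q = 4.3130e-06
Then add 0.01956 M of L.
Step 2:
                   X          G          L          E
  I           0.1183     0.8288     0.0197     0.2505
  C          0.02924     0.0195    -0.0195  -0.009748
  E           0.1476     0.8483 2.0351e-04     0.2408
  solve Keq expr → x = -0.009748; check Q = 4.3130e-06
Then add 0.3564 M of G.
Step 3:
                   X          G          L          E
  I           0.1476      1.205 2.0351e-04     0.2408
  C       -1.2761e-04 -8.5075e-05 8.5075e-05 4.2538e-05
  E           0.1474      1.205 2.8858e-04     0.2408
  solve Keq expr → x = 4.2538e-05; check Q = 4.3130e-06

Direction: forward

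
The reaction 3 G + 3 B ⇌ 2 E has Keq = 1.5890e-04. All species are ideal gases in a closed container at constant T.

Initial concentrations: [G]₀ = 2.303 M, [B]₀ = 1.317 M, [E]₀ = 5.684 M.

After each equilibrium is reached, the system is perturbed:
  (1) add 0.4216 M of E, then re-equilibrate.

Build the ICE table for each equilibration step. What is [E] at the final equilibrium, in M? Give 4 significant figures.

[E]_eq = 3.116 M

Q₀ = 1.158 vs Keq = 1.5890e-04 ⇒ Q>K, reverse
Step 1:
                  G         B         E
  Initial     2.303     1.317     5.684
  Change      4.286     4.286    -2.857
  Equil       6.589     5.603     2.827
  solve Keq expr → x = -1.429; check Q = 1.5890e-04
Then add 0.4216 M of E.
Step 2:
                  G         B         E
  Initial     6.589     5.603     3.249
  Change     0.1995    0.1995    -0.133
  Equil       6.788     5.802     3.116
  solve Keq expr → x = -0.06649; check Q = 1.5890e-04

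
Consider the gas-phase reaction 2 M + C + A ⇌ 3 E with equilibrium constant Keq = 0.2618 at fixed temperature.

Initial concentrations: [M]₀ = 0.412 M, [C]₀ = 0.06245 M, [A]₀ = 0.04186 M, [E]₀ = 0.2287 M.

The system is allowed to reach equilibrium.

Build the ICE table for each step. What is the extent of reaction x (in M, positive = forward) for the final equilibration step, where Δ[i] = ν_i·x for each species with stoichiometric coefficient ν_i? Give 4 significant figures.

x = -0.04726 M

Q₀ = 26.96 vs Keq = 0.2618 ⇒ Q>K, reverse
Step 1:
                  M         C         A         E
  Initial     0.412   0.06245   0.04186    0.2287
  Change    0.09452   0.04726   0.04726   -0.1418
  Equil      0.5065    0.1097   0.08912   0.08692
  solve Keq expr → x = -0.04726; check Q = 0.2618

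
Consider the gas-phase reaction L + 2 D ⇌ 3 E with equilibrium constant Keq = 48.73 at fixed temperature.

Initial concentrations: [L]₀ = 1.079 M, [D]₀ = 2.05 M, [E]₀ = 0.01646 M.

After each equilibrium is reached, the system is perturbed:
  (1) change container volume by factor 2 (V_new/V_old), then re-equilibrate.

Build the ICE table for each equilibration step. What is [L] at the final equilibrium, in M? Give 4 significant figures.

Q₀ = 9.8347e-07 vs Keq = 48.73 ⇒ Q<K, forward
Step 1:
                  L         D         E
  I           1.079      2.05   0.01646
  C         -0.6849     -1.37     2.055
  E          0.3941    0.6802     2.071
  solve Keq expr → x = 0.6849; check Q = 48.73
Then change container volume by factor 2 (V_new/V_old).
Step 2:
                  L         D         E
  I           0.197    0.3401     1.036
  C               0         0         0
  E           0.197    0.3401     1.036
  solve Keq expr → x = 0; check Q = 48.73

[L]_eq = 0.197 M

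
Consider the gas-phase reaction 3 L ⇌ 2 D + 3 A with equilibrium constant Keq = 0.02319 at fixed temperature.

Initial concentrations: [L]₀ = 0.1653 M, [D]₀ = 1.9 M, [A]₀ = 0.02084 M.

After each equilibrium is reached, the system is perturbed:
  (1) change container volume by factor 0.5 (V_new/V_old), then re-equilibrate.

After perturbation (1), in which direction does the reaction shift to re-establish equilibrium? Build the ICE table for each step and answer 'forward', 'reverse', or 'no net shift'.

Q₀ = 0.007234 vs Keq = 0.02319 ⇒ Q<K, forward
Step 1:
                    L           D           A
  Initial      0.1653         1.9     0.02084
  Change    -0.008291    0.005527    0.008291
  Equil         0.157       1.906     0.02913
  solve Keq expr → x = 0.002764; check Q = 0.02319
Then change container volume by factor 0.5 (V_new/V_old).
Step 2:
                    L           D           A
  Initial       0.314       3.811     0.05826
  Change      0.01922    -0.01282    -0.01922
  Equil        0.3332       3.798     0.03904
  solve Keq expr → x = -0.006408; check Q = 0.02319

Direction: reverse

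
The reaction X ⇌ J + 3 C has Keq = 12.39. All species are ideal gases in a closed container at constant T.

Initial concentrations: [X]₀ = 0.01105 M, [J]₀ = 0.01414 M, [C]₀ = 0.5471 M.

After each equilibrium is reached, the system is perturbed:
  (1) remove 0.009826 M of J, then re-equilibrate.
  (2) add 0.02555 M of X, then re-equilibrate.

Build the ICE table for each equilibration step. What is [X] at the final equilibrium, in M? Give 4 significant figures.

[X]_eq = 9.0407e-04 M

Q₀ = 0.2095 vs Keq = 12.39 ⇒ Q<K, forward
Step 1:
                    X           J           C
  Initial     0.01105     0.01414      0.5471
  Change     -0.01066     0.01066     0.03198
  Equil    3.8871e-04      0.0248      0.5791
  solve Keq expr → x = 0.01066; check Q = 12.39
Then remove 0.009826 M of J.
Step 2:
                    X           J           C
  Initial  3.8871e-04     0.01498      0.5791
  Change  -1.5108e-04  1.5108e-04  4.5323e-04
  Equil    2.3763e-04     0.01513      0.5795
  solve Keq expr → x = 1.5108e-04; check Q = 12.39
Then add 0.02555 M of X.
Step 3:
                    X           J           C
  Initial     0.02579     0.01513      0.5795
  Change     -0.02488     0.02488     0.07465
  Equil    9.0407e-04     0.04001      0.6542
  solve Keq expr → x = 0.02488; check Q = 12.39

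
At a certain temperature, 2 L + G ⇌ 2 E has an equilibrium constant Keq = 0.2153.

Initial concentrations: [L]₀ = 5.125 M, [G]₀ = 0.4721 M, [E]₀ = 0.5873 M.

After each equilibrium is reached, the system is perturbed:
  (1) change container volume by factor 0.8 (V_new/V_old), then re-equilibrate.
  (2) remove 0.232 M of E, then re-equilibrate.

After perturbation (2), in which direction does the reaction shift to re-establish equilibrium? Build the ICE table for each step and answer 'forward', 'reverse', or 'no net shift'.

Q₀ = 0.02782 vs Keq = 0.2153 ⇒ Q<K, forward
Step 1:
                  L         G         E
  I           5.125    0.4721    0.5873
  C         -0.4676   -0.2338    0.4676
  E           4.657    0.2383     1.055
  solve Keq expr → x = 0.2338; check Q = 0.2153
Then change container volume by factor 0.8 (V_new/V_old).
Step 2:
                  L         G         E
  I           5.822    0.2979     1.319
  C        -0.06198  -0.03099   0.06198
  E            5.76    0.2669     1.381
  solve Keq expr → x = 0.03099; check Q = 0.2153
Then remove 0.232 M of E.
Step 3:
                  L         G         E
  I            5.76    0.2669     1.149
  C        -0.09021  -0.04511   0.09021
  E            5.67    0.2218     1.239
  solve Keq expr → x = 0.04511; check Q = 0.2153

Direction: forward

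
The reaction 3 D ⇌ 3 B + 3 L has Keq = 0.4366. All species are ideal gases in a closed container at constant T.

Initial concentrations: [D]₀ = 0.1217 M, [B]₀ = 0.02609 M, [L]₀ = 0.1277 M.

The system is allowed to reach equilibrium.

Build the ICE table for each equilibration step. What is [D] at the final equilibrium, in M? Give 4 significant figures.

[D]_eq = 0.03282 M

Q₀ = 2.0517e-05 vs Keq = 0.4366 ⇒ Q<K, forward
Step 1:
                    D           B           L
  Initial      0.1217     0.02609      0.1277
  Change     -0.08888     0.08888     0.08888
  Equil       0.03282       0.115      0.2166
  solve Keq expr → x = 0.02963; check Q = 0.4366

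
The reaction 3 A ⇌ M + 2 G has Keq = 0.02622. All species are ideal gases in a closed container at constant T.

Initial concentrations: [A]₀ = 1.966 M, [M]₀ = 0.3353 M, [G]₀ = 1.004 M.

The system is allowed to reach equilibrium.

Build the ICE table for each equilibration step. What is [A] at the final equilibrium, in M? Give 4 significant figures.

Q₀ = 0.04448 vs Keq = 0.02622 ⇒ Q>K, reverse
Step 1:
                    A           M           G
  I             1.966      0.3353       1.004
  C            0.1343    -0.04478    -0.08955
  E               2.1      0.2905      0.9144
  solve Keq expr → x = -0.04478; check Q = 0.02622

[A]_eq = 2.1 M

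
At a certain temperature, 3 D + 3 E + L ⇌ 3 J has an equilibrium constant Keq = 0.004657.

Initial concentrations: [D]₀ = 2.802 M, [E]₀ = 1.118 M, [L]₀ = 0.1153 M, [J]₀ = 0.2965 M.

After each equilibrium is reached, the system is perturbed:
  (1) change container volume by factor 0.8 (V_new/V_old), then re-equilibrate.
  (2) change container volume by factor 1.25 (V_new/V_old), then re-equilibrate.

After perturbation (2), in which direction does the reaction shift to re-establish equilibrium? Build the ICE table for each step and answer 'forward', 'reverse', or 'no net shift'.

Direction: reverse

Q₀ = 0.007354 vs Keq = 0.004657 ⇒ Q>K, reverse
Step 1:
                   D          E          L          J
  Initial      2.802      1.118     0.1153     0.2965
  Change     0.02671    0.02671   0.008903   -0.02671
  Equil        2.829      1.145     0.1242     0.2698
  solve Keq expr → x = -0.008903; check Q = 0.004657
Then change container volume by factor 0.8 (V_new/V_old).
Step 2:
                   D          E          L          J
  Initial      3.536      1.431     0.1553     0.3372
  Change    -0.06641   -0.06641   -0.02214    0.06641
  Equil        3.469      1.364     0.1331     0.4037
  solve Keq expr → x = 0.02214; check Q = 0.004657
Then change container volume by factor 1.25 (V_new/V_old).
Step 3:
                   D          E          L          J
  Initial      2.776      1.092     0.1065     0.3229
  Change     0.05313    0.05313    0.01771   -0.05313
  Equil        2.829      1.145     0.1242     0.2698
  solve Keq expr → x = -0.01771; check Q = 0.004657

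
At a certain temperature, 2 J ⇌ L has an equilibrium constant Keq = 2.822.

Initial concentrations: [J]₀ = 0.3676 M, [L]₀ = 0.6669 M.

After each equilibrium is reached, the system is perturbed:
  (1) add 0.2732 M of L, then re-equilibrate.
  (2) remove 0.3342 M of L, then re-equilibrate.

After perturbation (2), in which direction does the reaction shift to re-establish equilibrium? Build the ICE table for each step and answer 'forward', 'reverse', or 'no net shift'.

Q₀ = 4.935 vs Keq = 2.822 ⇒ Q>K, reverse
Step 1:
                   J          L
  Initial     0.3676     0.6669
  Change     0.09996   -0.04998
  Equil       0.4676     0.6169
  solve Keq expr → x = -0.04998; check Q = 2.822
Then add 0.2732 M of L.
Step 2:
                   J          L
  Initial     0.4676     0.8901
  Change     0.08112   -0.04056
  Equil       0.5487     0.8496
  solve Keq expr → x = -0.04056; check Q = 2.822
Then remove 0.3342 M of L.
Step 3:
                   J          L
  Initial     0.5487     0.5154
  Change     -0.1009    0.05045
  Equil       0.4478     0.5658
  solve Keq expr → x = 0.05045; check Q = 2.822

Direction: forward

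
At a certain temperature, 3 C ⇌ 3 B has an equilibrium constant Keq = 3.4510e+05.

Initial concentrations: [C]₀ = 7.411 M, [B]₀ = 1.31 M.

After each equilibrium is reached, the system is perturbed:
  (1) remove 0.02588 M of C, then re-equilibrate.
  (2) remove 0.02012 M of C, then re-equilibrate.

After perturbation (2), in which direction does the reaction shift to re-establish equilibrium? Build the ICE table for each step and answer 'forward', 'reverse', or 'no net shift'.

Direction: reverse

Q₀ = 0.005523 vs Keq = 3.4510e+05 ⇒ Q<K, forward
Step 1:
                    C           B
  init          7.411        1.31
  Δ            -7.288       7.288
  eq           0.1226       8.598
  solve Keq expr → x = 2.429; check Q = 3.4510e+05
Then remove 0.02588 M of C.
Step 2:
                    C           B
  init         0.0967       8.598
  Δ           0.02552    -0.02552
  eq           0.1222       8.573
  solve Keq expr → x = -0.008505; check Q = 3.4510e+05
Then remove 0.02012 M of C.
Step 3:
                    C           B
  init         0.1021       8.573
  Δ           0.01984    -0.01984
  eq           0.1219       8.553
  solve Keq expr → x = -0.006612; check Q = 3.4510e+05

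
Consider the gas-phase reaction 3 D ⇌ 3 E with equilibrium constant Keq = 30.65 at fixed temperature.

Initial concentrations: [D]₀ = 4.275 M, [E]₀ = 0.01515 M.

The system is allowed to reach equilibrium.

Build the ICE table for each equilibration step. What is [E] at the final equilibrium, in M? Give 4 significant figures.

Q₀ = 4.4507e-08 vs Keq = 30.65 ⇒ Q<K, forward
Step 1:
                    D           E
  I             4.275     0.01515
  C            -3.236       3.236
  E             1.039       3.251
  solve Keq expr → x = 1.079; check Q = 30.65

[E]_eq = 3.251 M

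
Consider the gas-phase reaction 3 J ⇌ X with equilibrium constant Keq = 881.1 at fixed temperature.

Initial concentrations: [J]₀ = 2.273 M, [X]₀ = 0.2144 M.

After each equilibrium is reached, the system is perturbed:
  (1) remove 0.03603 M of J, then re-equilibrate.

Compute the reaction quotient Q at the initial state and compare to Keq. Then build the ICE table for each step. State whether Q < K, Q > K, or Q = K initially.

Q₀ = 0.01826; Q < K (proceeds forward)

Q₀ = 0.01826 vs Keq = 881.1 ⇒ Q<K, forward
Step 1:
                    J           X
  Initial       2.273      0.2144
  Change       -2.171      0.7236
  Equil        0.1021       0.938
  solve Keq expr → x = 0.7236; check Q = 881.1
Then remove 0.03603 M of J.
Step 2:
                    J           X
  Initial     0.06608       0.938
  Change       0.0356    -0.01187
  Equil        0.1017      0.9262
  solve Keq expr → x = -0.01187; check Q = 881.1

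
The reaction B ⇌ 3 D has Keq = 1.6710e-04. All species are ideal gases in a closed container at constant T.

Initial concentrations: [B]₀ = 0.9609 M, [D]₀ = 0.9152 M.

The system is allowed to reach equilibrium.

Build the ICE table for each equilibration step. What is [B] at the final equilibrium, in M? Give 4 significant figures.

[B]_eq = 1.246 M

Q₀ = 0.7978 vs Keq = 1.6710e-04 ⇒ Q>K, reverse
Step 1:
                   B          D
  init        0.9609     0.9152
  Δ           0.2853    -0.8559
  eq           1.246    0.05927
  solve Keq expr → x = -0.2853; check Q = 1.6710e-04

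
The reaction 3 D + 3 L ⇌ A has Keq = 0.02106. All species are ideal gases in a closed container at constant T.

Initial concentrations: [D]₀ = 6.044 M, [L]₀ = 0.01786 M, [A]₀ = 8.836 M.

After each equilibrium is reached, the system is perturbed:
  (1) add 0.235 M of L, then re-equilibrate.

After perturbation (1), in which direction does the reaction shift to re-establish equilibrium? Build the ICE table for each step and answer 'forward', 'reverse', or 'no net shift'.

Q₀ = 7025 vs Keq = 0.02106 ⇒ Q>K, reverse
Step 1:
                    D           L           A
  init          6.044     0.01786       8.836
  Δ             1.027       1.027     -0.3423
  eq            7.071       1.045       8.494
  solve Keq expr → x = -0.3423; check Q = 0.02106
Then add 0.235 M of L.
Step 2:
                    D           L           A
  init          7.071        1.28       8.494
  Δ           -0.2015     -0.2015     0.06717
  eq            6.869       1.078       8.561
  solve Keq expr → x = 0.06717; check Q = 0.02106

Direction: forward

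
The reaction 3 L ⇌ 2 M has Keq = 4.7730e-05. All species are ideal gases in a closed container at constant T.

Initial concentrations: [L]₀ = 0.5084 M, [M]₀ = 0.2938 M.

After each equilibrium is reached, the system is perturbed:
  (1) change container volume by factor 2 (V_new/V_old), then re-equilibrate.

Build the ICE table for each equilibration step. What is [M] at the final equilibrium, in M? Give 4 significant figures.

Q₀ = 0.6569 vs Keq = 4.7730e-05 ⇒ Q>K, reverse
Step 1:
                  L         M
  init       0.5084    0.2938
  Δ          0.4313   -0.2875
  eq         0.9397  0.006293
  solve Keq expr → x = -0.1438; check Q = 4.7730e-05
Then change container volume by factor 2 (V_new/V_old).
Step 2:
                  L         M
  init       0.4698  0.003146
  Δ        0.001368 -9.1185e-04
  eq         0.4712  0.002235
  solve Keq expr → x = -4.5593e-04; check Q = 4.7730e-05

[M]_eq = 0.002235 M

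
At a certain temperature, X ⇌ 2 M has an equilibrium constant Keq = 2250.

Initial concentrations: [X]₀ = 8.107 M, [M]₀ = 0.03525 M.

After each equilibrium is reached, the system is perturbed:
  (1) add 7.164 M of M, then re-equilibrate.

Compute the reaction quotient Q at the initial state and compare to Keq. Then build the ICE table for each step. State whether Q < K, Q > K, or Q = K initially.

Q₀ = 1.5327e-04 vs Keq = 2250 ⇒ Q<K, forward
Step 1:
                  X         M
  Initial     8.107   0.03525
  Change     -7.993     15.99
  Equil      0.1141     16.02
  solve Keq expr → x = 7.993; check Q = 2250
Then add 7.164 M of M.
Step 2:
                  X         M
  Initial    0.1141     23.19
  Change     0.1199   -0.2398
  Equil       0.234     22.95
  solve Keq expr → x = -0.1199; check Q = 2250

Q₀ = 1.5327e-04; Q < K (proceeds forward)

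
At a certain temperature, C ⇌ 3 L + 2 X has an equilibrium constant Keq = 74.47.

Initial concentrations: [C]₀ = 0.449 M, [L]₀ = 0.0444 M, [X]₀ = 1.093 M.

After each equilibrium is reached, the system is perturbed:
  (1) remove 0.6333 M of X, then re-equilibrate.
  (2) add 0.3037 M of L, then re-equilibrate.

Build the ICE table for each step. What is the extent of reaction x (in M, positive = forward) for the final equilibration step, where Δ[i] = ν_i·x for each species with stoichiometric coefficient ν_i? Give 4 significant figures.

Q₀ = 2.3289e-04 vs Keq = 74.47 ⇒ Q<K, forward
Step 1:
                  C         L         X
  I           0.449    0.0444     1.093
  C         -0.3756     1.127    0.7512
  E         0.07338     1.171     1.844
  solve Keq expr → x = 0.3756; check Q = 74.47
Then remove 0.6333 M of X.
Step 2:
                  C         L         X
  I         0.07338     1.171     1.211
  C        -0.02991   0.08972   0.05981
  E         0.04348     1.261     1.271
  solve Keq expr → x = 0.02991; check Q = 74.47
Then add 0.3037 M of L.
Step 3:
                  C         L         X
  I         0.04348     1.565     1.271
  C         0.02356  -0.07069  -0.04713
  E         0.06704     1.494     1.224
  solve Keq expr → x = -0.02356; check Q = 74.47

x = -0.02356 M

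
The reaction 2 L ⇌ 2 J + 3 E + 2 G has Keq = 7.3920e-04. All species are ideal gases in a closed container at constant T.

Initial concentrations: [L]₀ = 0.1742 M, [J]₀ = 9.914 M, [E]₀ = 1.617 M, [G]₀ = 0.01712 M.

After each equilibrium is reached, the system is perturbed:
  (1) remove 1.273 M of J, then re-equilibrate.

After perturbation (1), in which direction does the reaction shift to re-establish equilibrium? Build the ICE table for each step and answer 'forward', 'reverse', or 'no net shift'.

Direction: forward

Q₀ = 4.014 vs Keq = 7.3920e-04 ⇒ Q>K, reverse
Step 1:
                  L         J         E         G
  I          0.1742     9.914     1.617   0.01712
  C         0.01686  -0.01686  -0.02529  -0.01686
  E          0.1911     9.897     1.592 2.6136e-04
  solve Keq expr → x = -0.008429; check Q = 7.3920e-04
Then remove 1.273 M of J.
Step 2:
                  L         J         E         G
  I          0.1911     8.624     1.592 2.6136e-04
  C       -3.8501e-05 3.8501e-05 5.7752e-05 3.8501e-05
  E           0.191     8.624     1.592 2.9986e-04
  solve Keq expr → x = 1.9251e-05; check Q = 7.3920e-04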